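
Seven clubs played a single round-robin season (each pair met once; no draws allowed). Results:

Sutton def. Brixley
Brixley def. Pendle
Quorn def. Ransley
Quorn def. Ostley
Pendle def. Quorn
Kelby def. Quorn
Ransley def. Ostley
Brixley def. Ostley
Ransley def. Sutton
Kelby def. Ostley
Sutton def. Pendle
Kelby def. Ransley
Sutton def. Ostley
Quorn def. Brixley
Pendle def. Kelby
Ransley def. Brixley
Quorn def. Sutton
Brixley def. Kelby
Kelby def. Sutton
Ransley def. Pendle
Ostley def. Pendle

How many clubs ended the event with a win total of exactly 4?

Win totals: Quorn 4, Sutton 3, Ransley 4, Kelby 4, Brixley 3, Ostley 1, Pendle 2.
Exactly 4: Quorn, Ransley, Kelby — 3 clubs.

3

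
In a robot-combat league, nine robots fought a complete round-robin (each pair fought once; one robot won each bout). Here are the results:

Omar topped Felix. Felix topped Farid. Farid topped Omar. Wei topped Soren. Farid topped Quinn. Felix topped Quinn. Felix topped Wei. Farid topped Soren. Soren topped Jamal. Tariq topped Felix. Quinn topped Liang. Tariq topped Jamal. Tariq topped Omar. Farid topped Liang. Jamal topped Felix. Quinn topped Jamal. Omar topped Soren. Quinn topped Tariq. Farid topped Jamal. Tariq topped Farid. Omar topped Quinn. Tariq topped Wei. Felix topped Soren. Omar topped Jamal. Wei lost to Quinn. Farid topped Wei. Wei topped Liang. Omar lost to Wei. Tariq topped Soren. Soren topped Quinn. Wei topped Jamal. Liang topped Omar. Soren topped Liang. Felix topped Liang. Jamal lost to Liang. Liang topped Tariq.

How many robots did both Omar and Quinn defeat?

1

Omar beat: Soren, Felix, Jamal, Quinn.
Quinn beat: Liang, Wei, Jamal, Tariq.
Both beat: Jamal — 1.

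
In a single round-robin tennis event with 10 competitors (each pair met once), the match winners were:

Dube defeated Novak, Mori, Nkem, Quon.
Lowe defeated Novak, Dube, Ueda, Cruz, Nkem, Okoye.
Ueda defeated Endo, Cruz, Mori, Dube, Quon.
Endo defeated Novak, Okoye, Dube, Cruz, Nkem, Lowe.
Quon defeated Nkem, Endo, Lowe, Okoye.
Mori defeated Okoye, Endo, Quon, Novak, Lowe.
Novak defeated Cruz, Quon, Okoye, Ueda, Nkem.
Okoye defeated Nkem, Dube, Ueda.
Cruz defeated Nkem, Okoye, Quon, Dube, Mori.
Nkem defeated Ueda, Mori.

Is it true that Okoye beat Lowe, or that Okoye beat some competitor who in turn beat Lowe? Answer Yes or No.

Okoye did not beat Lowe directly.
Okoye beat Dube, Nkem, Ueda, but each of them lost to Lowe. No two-step path.

No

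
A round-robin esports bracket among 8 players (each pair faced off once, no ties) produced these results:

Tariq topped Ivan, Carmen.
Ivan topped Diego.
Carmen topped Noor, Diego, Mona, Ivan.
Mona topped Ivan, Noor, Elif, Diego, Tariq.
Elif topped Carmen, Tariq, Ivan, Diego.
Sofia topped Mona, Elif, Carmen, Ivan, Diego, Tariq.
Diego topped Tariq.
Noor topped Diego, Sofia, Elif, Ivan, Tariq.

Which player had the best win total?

Win totals: Ivan 1, Tariq 2, Sofia 6, Noor 5, Mona 5, Diego 1, Elif 4, Carmen 4.
Sofia leads with 6 wins (next highest: 5).

Sofia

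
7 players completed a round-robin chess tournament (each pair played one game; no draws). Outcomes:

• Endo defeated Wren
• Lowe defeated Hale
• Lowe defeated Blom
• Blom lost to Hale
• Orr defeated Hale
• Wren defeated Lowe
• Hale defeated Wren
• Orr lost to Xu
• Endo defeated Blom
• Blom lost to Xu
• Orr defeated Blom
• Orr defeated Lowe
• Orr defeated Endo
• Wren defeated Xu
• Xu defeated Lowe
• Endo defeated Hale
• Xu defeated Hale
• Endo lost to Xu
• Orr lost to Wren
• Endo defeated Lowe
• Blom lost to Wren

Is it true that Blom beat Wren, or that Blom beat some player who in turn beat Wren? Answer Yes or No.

Blom did not beat Wren directly.
Blom beat no one, so there is no intermediate player.

No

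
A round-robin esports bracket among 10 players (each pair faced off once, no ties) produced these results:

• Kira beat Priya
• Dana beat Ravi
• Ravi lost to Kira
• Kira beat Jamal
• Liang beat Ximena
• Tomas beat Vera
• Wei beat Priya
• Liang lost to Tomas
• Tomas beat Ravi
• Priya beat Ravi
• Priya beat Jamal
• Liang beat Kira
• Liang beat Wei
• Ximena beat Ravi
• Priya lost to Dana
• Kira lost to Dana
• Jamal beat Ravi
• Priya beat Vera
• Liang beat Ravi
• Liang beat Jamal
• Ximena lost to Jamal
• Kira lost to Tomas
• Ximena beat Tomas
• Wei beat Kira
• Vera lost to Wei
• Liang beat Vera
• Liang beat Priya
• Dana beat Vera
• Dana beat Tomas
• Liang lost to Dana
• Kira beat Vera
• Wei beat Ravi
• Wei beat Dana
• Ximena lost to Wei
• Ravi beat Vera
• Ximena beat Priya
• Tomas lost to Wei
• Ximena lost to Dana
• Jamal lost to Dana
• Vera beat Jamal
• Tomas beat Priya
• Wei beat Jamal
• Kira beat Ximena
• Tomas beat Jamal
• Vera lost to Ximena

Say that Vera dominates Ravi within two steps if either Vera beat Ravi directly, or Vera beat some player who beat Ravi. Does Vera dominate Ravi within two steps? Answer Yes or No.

Yes

Vera did not beat Ravi directly.
Vera beat Jamal. Of those, Jamal beat Ravi.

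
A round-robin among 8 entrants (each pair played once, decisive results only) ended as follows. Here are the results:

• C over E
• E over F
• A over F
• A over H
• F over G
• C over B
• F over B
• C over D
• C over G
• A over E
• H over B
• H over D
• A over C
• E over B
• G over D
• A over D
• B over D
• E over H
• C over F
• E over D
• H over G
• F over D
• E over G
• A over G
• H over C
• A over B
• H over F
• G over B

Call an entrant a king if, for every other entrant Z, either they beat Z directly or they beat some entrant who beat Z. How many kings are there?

1

A reaches everyone (king).
B cannot reach A, C, E, F, G, H in two steps.
C cannot reach A in two steps.
D cannot reach A, B, C, E, F, G, H in two steps.
E cannot reach A in two steps.
F cannot reach A, C, E, H in two steps.
G cannot reach A, C, E, F, H in two steps.
H cannot reach A in two steps.
Kings: A — 1.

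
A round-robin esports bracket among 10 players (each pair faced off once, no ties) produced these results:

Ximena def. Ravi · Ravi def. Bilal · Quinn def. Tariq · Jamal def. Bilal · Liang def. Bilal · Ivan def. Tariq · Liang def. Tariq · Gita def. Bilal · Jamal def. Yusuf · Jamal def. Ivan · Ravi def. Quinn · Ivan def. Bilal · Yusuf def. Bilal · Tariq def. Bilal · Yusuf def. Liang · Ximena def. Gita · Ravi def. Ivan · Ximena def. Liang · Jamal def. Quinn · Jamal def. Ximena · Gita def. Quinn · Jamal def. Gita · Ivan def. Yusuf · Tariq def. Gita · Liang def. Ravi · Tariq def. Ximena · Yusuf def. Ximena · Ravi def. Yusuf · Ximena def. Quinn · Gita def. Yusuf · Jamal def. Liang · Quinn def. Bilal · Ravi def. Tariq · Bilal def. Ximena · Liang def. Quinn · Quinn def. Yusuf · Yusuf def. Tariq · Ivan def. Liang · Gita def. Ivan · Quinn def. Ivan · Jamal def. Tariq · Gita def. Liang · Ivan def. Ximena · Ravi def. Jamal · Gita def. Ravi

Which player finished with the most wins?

Jamal

Win totals: Ivan 5, Yusuf 4, Tariq 3, Quinn 4, Gita 6, Ximena 4, Bilal 1, Liang 4, Jamal 8, Ravi 6.
Jamal leads with 8 wins (next highest: 6).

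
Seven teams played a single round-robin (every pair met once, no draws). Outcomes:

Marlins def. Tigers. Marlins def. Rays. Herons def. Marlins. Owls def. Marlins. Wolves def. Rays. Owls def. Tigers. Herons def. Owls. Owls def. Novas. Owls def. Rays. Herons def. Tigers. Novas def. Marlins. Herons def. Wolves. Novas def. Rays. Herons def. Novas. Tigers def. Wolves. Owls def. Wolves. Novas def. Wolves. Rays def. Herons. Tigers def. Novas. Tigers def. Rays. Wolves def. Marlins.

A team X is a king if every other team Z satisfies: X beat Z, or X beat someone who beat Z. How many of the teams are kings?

Marlins cannot reach Owls in two steps.
Owls reaches everyone (king).
Herons reaches everyone (king).
Tigers cannot reach Owls in two steps.
Rays reaches everyone (king).
Wolves cannot reach Owls, Novas in two steps.
Novas cannot reach Owls in two steps.
Kings: Owls, Herons, Rays — 3.

3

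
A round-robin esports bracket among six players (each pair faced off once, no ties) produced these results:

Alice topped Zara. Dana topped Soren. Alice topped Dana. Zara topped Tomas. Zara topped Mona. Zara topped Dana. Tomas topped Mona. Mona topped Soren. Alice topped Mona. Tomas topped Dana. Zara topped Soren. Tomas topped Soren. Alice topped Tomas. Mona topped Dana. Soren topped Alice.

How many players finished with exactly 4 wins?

Win totals: Soren 1, Mona 2, Zara 4, Dana 1, Tomas 3, Alice 4.
Exactly 4: Zara, Alice — 2 players.

2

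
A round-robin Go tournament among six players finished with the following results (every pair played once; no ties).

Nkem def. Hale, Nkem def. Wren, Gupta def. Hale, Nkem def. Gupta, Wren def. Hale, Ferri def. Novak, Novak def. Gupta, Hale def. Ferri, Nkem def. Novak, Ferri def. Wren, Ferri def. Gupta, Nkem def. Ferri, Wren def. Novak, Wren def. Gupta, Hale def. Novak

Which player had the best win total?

Nkem

Win totals: Nkem 5, Hale 2, Wren 3, Ferri 3, Novak 1, Gupta 1.
Nkem leads with 5 wins (next highest: 3).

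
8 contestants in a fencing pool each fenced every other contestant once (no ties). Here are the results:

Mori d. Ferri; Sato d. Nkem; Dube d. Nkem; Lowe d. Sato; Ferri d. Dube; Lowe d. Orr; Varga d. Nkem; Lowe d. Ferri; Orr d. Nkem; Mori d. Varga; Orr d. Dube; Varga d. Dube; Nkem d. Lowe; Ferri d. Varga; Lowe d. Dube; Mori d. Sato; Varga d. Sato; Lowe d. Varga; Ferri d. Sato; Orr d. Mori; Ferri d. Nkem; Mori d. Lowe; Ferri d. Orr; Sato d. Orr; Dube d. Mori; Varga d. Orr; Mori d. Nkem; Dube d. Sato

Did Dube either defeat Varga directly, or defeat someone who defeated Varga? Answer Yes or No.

Yes

Dube did not beat Varga directly.
Dube beat Mori, Nkem, Sato. Of those, Mori beat Varga.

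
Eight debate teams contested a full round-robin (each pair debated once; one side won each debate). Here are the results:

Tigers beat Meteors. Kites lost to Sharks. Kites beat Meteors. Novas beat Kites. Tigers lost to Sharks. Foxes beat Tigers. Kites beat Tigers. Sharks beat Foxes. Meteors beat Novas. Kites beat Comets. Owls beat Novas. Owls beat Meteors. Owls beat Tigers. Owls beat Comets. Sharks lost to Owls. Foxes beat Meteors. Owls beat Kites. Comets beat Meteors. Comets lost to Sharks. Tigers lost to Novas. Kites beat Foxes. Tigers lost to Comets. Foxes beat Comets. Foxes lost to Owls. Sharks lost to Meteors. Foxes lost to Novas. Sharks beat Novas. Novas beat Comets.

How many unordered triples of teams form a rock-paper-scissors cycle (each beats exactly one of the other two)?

8

Win totals: Meteors 2, Foxes 3, Tigers 1, Owls 7, Sharks 5, Novas 4, Kites 4, Comets 2.
A team with w wins dominates both others in C(w,2) triples; summing gives 1 + 3 + 0 + 21 + 10 + 6 + 6 + 1 = 48 transitive triples.
Total triples C(8,3) = 56, so cyclic triples = 56 − 48 = 8.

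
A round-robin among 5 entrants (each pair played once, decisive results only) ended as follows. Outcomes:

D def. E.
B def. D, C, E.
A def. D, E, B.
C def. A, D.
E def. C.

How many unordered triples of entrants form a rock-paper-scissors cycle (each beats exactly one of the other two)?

3

Of the C(5,3) = 10 triples, the cyclic ones are: {A, B, C}; {A, C, E}; {C, D, E}.
That is 3.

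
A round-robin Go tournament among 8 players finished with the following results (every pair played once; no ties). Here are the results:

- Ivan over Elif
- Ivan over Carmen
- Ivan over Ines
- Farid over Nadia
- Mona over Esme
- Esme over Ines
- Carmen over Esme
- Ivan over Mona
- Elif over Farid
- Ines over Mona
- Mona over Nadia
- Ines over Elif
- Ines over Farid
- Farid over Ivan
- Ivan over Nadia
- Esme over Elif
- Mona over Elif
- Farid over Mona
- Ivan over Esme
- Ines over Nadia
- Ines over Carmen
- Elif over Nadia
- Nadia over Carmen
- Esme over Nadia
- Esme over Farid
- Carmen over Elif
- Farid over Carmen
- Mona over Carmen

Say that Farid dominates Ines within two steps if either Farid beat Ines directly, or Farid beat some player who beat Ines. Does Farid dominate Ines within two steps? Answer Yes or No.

Yes

Farid did not beat Ines directly.
Farid beat Carmen, Nadia, Ivan, Mona. Of those, Ivan beat Ines.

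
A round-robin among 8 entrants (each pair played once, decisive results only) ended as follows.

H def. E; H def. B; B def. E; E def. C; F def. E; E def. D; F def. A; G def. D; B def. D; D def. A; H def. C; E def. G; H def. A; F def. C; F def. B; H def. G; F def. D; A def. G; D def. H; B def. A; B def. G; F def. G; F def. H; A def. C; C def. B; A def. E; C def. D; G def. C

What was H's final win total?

H's results: beat A, B, C, E, G; lost to D, F.
That is 5 wins.

5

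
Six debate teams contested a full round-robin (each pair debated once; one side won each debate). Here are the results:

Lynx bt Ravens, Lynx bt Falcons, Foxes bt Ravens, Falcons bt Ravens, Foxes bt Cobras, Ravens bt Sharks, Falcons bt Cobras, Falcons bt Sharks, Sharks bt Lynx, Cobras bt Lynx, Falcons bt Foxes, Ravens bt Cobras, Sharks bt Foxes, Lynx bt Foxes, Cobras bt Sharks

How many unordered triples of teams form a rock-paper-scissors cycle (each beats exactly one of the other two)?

Win totals: Ravens 2, Falcons 4, Lynx 3, Foxes 2, Sharks 2, Cobras 2.
A team with w wins dominates both others in C(w,2) triples; summing gives 1 + 6 + 3 + 1 + 1 + 1 = 13 transitive triples.
Total triples C(6,3) = 20, so cyclic triples = 20 − 13 = 7.

7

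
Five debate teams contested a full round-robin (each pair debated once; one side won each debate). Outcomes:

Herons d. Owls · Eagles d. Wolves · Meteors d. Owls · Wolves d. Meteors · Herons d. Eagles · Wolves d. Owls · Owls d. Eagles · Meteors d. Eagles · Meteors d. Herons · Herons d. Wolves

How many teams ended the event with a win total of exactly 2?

Win totals: Wolves 2, Eagles 1, Herons 3, Meteors 3, Owls 1.
Exactly 2: Wolves — 1 team.

1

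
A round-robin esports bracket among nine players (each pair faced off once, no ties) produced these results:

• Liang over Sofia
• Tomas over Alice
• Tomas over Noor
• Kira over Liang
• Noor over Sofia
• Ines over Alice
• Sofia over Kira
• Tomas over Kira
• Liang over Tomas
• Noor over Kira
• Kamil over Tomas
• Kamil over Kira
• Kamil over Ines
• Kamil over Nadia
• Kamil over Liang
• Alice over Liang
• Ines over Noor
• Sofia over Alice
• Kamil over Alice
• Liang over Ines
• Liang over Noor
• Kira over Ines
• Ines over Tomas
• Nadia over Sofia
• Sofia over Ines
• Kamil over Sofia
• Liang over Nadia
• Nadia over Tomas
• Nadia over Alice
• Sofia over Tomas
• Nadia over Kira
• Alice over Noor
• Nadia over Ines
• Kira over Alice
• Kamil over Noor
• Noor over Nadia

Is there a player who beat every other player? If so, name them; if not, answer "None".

Kamil

Kamil has 8 wins out of 8 opponents — a perfect record.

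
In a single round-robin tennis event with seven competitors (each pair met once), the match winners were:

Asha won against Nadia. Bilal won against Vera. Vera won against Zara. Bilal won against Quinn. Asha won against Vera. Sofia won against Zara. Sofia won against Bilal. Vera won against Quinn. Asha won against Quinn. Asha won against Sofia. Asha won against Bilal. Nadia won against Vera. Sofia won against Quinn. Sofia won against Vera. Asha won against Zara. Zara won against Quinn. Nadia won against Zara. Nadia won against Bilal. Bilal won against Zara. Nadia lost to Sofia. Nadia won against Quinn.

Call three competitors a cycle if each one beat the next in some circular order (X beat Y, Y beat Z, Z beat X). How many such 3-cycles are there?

Win totals: Sofia 5, Nadia 4, Bilal 3, Zara 1, Vera 2, Quinn 0, Asha 6.
A competitor with w wins dominates both others in C(w,2) triples; summing gives 10 + 6 + 3 + 0 + 1 + 0 + 15 = 35 transitive triples.
Total triples C(7,3) = 35, so cyclic triples = 35 − 35 = 0.

0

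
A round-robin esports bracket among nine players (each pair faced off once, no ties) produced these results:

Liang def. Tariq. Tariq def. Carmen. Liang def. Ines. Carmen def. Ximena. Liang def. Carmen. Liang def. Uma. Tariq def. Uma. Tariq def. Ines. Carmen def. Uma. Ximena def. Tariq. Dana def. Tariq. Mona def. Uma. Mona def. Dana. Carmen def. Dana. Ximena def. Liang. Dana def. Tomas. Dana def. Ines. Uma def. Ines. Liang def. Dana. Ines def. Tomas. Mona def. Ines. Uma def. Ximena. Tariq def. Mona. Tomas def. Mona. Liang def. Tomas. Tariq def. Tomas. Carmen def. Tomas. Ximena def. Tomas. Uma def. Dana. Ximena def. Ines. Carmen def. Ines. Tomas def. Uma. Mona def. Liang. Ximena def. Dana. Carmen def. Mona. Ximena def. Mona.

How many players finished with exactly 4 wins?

Win totals: Tomas 2, Liang 6, Ines 1, Carmen 6, Mona 4, Tariq 5, Uma 3, Ximena 6, Dana 3.
Exactly 4: Mona — 1 player.

1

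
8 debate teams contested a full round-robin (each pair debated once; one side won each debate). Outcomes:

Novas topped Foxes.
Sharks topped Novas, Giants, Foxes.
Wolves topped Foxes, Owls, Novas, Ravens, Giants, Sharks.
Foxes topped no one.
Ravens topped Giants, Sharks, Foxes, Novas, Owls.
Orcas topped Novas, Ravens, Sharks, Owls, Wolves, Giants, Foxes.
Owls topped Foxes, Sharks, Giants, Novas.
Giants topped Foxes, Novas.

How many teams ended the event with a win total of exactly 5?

1

Win totals: Owls 4, Novas 1, Sharks 3, Giants 2, Orcas 7, Ravens 5, Wolves 6, Foxes 0.
Exactly 5: Ravens — 1 team.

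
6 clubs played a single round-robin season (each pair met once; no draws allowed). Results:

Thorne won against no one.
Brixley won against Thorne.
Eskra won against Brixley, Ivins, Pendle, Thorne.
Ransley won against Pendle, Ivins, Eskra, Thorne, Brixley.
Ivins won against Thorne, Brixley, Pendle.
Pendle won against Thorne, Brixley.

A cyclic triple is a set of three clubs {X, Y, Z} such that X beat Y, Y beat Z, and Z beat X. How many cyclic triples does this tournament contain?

Win totals: Ransley 5, Eskra 4, Pendle 2, Ivins 3, Thorne 0, Brixley 1.
A club with w wins dominates both others in C(w,2) triples; summing gives 10 + 6 + 1 + 3 + 0 + 0 = 20 transitive triples.
Total triples C(6,3) = 20, so cyclic triples = 20 − 20 = 0.

0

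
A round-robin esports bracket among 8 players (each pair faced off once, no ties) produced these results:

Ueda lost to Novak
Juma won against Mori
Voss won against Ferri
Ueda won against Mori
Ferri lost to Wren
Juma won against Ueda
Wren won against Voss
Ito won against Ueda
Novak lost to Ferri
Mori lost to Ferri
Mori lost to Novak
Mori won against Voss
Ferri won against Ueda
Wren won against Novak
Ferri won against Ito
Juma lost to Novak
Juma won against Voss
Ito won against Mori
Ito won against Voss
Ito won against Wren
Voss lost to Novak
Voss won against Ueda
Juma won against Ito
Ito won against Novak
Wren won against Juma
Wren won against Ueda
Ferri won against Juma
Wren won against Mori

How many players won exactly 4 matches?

2

Win totals: Novak 4, Mori 1, Ferri 5, Juma 4, Ito 5, Voss 2, Wren 6, Ueda 1.
Exactly 4: Novak, Juma — 2 players.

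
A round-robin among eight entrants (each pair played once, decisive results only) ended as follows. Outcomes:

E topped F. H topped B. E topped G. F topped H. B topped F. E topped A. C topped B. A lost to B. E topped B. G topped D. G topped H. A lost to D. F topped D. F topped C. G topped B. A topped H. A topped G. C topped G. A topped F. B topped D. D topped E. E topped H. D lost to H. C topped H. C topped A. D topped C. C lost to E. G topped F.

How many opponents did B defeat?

B's results: beat A, D, F; lost to C, E, G, H.
That is 3 wins.

3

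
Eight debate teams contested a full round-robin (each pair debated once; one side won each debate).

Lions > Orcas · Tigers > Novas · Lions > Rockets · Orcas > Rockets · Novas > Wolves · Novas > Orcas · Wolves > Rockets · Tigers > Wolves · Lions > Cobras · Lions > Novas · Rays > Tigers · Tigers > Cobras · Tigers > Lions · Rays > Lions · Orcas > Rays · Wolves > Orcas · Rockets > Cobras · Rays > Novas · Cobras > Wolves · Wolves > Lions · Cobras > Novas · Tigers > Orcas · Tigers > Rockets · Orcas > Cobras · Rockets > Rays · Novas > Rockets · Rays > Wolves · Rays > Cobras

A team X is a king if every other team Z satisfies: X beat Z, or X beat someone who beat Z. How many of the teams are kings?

Wolves cannot reach Tigers in two steps.
Novas cannot reach Tigers in two steps.
Tigers reaches everyone (king).
Rays reaches everyone (king).
Cobras cannot reach Tigers, Rays in two steps.
Rockets cannot reach Orcas in two steps.
Orcas reaches everyone (king).
Lions cannot reach Tigers in two steps.
Kings: Tigers, Rays, Orcas — 3.

3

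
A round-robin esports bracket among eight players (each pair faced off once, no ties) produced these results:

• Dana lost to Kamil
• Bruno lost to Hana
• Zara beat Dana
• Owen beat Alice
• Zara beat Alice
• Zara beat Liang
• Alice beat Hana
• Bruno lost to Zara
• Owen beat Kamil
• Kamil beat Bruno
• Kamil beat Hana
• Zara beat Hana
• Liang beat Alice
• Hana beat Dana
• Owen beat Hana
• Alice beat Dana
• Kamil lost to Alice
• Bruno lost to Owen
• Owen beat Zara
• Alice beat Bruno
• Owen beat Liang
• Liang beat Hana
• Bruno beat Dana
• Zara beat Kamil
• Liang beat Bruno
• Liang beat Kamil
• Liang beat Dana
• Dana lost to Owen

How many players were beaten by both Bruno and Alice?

1

Bruno beat: Dana.
Alice beat: Bruno, Kamil, Dana, Hana.
Both beat: Dana — 1.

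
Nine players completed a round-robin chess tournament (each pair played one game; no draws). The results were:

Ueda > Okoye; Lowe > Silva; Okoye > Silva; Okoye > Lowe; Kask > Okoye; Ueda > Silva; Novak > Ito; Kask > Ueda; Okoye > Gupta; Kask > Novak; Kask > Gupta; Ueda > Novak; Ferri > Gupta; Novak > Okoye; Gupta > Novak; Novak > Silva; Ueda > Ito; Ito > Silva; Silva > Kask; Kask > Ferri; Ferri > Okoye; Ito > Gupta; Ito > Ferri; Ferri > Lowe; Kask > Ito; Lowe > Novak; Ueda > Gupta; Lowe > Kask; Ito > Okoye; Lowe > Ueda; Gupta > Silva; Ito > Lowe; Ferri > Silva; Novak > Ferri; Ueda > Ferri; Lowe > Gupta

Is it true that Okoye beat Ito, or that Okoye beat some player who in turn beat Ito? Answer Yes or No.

No

Okoye did not beat Ito directly.
Okoye beat Lowe, Silva, Gupta, but each of them lost to Ito. No two-step path.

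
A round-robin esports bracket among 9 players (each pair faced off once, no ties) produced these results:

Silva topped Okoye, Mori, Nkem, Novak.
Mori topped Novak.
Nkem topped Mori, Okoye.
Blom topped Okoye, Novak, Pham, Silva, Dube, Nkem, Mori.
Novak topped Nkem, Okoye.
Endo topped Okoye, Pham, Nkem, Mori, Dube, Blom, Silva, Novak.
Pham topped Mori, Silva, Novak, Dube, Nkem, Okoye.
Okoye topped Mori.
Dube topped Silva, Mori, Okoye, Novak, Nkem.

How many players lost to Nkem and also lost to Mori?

0

Nkem beat: Mori, Okoye.
Mori beat: Novak.
No one was beaten by both.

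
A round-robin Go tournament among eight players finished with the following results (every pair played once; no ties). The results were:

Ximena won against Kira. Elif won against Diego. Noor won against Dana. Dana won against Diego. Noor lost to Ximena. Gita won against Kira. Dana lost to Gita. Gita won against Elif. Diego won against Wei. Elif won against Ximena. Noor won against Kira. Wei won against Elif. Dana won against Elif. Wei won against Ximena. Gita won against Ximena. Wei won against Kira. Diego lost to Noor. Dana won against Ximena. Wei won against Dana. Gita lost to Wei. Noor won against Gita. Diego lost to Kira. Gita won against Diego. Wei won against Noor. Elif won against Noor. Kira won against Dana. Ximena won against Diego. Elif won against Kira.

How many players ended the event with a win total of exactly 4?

Win totals: Ximena 3, Dana 3, Diego 1, Noor 4, Gita 5, Elif 4, Kira 2, Wei 6.
Exactly 4: Noor, Elif — 2 players.

2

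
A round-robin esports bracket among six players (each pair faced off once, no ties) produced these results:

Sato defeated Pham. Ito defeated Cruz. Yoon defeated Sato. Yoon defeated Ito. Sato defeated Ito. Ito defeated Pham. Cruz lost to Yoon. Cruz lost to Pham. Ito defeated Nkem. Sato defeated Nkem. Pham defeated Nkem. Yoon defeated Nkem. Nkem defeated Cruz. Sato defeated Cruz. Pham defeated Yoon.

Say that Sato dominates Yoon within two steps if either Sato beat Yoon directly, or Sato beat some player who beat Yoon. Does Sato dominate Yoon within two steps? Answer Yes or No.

Sato did not beat Yoon directly.
Sato beat Pham, Cruz, Nkem, Ito. Of those, Pham beat Yoon.

Yes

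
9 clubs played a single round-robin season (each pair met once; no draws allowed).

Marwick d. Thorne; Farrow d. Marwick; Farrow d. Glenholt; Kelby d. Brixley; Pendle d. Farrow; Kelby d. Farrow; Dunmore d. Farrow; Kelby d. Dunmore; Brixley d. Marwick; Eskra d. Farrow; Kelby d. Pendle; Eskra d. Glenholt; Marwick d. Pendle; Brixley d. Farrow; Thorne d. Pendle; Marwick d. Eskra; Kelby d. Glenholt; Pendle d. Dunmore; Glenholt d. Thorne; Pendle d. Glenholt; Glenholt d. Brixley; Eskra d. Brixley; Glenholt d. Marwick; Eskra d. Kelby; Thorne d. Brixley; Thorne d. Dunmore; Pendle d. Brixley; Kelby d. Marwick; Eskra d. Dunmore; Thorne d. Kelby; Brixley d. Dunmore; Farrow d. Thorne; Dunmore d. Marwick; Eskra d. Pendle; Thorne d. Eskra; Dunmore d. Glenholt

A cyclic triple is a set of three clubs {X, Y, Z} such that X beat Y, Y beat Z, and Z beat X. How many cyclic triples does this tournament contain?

Win totals: Brixley 3, Pendle 4, Glenholt 3, Thorne 5, Dunmore 3, Farrow 3, Marwick 3, Eskra 6, Kelby 6.
A club with w wins dominates both others in C(w,2) triples; summing gives 3 + 6 + 3 + 10 + 3 + 3 + 3 + 15 + 15 = 61 transitive triples.
Total triples C(9,3) = 84, so cyclic triples = 84 − 61 = 23.

23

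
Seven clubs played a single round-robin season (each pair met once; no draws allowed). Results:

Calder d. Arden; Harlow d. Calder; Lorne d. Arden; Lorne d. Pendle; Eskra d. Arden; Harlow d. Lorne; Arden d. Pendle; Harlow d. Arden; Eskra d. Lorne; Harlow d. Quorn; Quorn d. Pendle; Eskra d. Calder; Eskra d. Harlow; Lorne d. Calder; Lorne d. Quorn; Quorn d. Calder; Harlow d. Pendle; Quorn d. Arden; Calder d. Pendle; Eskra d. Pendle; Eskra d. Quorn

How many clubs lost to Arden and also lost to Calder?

Arden beat: Pendle.
Calder beat: Pendle, Arden.
Both beat: Pendle — 1.

1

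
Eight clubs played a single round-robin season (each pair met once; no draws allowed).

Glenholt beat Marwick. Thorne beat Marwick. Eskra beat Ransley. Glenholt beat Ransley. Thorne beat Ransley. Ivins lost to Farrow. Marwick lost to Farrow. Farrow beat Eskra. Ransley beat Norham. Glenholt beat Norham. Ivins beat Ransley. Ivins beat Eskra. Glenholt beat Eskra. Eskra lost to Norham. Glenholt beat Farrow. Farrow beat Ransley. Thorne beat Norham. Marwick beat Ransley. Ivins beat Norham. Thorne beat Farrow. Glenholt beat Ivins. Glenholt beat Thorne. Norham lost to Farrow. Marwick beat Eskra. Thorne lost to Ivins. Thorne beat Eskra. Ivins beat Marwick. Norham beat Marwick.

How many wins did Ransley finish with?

Ransley's results: beat Norham; lost to Eskra, Farrow, Thorne, Marwick, Glenholt, Ivins.
That is 1 win.

1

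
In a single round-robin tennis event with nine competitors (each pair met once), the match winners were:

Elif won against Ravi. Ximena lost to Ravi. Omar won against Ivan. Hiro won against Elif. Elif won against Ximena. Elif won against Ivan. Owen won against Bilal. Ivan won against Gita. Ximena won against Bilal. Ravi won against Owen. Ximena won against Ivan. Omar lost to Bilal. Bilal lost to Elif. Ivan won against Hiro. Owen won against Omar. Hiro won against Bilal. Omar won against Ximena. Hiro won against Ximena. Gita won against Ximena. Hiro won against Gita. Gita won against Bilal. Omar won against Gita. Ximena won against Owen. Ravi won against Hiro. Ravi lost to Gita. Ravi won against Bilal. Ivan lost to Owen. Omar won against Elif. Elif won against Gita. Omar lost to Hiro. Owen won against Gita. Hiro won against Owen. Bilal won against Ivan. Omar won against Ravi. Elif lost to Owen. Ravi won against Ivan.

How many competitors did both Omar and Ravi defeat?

2

Omar beat: Gita, Ivan, Elif, Ravi, Ximena.
Ravi beat: Hiro, Ivan, Owen, Bilal, Ximena.
Both beat: Ivan, Ximena — 2.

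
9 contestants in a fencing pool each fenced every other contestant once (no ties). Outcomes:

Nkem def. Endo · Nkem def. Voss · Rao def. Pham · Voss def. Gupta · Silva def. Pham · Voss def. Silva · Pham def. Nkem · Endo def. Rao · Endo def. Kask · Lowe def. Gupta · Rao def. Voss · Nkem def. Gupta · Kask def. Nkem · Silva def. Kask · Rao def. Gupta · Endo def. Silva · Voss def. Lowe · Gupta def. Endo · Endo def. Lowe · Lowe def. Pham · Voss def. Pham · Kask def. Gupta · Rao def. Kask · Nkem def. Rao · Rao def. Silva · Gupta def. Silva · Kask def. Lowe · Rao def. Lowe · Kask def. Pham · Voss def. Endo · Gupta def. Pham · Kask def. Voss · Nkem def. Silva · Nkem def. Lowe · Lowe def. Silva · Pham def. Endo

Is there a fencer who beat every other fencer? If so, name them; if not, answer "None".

None

Highest win total is Rao with 6 (out of 8 possible).
Rao lost to Endo, Nkem, so no fencer went undefeated.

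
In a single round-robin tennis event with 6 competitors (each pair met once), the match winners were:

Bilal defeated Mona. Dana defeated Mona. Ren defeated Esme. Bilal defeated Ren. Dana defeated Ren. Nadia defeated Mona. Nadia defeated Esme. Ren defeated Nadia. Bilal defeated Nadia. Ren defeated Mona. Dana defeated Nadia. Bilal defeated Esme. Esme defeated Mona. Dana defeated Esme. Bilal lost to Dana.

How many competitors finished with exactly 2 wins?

Win totals: Esme 1, Ren 3, Mona 0, Nadia 2, Bilal 4, Dana 5.
Exactly 2: Nadia — 1 competitor.

1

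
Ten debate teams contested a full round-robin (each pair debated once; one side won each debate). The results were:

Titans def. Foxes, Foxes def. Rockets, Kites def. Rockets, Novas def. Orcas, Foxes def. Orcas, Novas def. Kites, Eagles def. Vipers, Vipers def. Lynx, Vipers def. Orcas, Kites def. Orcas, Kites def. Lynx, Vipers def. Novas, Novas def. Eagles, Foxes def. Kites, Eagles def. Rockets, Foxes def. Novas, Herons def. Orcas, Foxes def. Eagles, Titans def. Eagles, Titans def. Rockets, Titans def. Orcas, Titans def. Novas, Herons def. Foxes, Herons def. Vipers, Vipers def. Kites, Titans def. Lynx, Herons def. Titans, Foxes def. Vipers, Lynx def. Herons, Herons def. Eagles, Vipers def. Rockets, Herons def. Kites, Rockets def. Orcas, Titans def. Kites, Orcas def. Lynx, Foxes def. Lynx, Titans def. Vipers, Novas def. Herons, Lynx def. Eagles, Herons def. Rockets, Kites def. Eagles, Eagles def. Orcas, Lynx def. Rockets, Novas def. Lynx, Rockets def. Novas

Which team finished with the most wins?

Titans

Win totals: Vipers 5, Novas 5, Kites 4, Rockets 2, Orcas 1, Eagles 3, Lynx 3, Foxes 7, Titans 8, Herons 7.
Titans leads with 8 wins (next highest: 7).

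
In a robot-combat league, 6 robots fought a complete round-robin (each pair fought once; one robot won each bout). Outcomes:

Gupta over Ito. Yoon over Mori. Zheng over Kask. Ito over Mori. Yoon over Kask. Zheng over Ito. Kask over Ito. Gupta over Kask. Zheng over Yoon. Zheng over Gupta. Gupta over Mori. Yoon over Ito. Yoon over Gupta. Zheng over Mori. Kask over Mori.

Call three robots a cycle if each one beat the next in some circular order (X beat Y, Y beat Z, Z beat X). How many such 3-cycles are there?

0

Of the C(6,3) = 20 triples, the cyclic ones are: none.
That is 0.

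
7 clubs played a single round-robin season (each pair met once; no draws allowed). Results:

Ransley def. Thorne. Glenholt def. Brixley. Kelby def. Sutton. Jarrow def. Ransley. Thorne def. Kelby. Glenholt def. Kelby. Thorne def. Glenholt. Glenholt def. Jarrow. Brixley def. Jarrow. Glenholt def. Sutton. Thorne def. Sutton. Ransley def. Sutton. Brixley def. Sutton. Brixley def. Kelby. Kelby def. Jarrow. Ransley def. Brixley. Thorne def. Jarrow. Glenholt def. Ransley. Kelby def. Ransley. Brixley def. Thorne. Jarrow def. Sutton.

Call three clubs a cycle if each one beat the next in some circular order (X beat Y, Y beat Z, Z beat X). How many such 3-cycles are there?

6

Win totals: Glenholt 5, Sutton 0, Kelby 3, Ransley 3, Thorne 4, Jarrow 2, Brixley 4.
A club with w wins dominates both others in C(w,2) triples; summing gives 10 + 0 + 3 + 3 + 6 + 1 + 6 = 29 transitive triples.
Total triples C(7,3) = 35, so cyclic triples = 35 − 29 = 6.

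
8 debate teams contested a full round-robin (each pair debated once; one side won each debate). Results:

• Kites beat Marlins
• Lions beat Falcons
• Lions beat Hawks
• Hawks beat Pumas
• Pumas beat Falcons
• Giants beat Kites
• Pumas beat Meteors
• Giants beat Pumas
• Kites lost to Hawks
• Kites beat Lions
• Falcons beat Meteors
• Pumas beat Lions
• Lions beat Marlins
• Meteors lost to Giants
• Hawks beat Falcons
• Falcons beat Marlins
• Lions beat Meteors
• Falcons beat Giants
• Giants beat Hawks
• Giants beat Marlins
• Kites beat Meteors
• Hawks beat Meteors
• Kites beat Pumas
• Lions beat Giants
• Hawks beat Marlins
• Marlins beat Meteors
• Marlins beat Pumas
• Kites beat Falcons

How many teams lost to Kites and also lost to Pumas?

Kites beat: Lions, Marlins, Falcons, Meteors, Pumas.
Pumas beat: Lions, Falcons, Meteors.
Both beat: Lions, Falcons, Meteors — 3.

3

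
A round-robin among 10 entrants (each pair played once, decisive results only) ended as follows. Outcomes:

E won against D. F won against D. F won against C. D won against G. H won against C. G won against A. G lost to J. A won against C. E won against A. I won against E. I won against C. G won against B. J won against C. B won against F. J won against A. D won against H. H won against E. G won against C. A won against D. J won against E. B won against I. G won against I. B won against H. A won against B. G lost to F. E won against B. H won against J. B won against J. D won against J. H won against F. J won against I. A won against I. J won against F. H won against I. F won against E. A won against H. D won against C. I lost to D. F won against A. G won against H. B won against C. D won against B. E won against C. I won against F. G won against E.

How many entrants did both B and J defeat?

B beat: C, F, H, I, J.
J beat: A, C, E, F, G, I.
Both beat: C, F, I — 3.

3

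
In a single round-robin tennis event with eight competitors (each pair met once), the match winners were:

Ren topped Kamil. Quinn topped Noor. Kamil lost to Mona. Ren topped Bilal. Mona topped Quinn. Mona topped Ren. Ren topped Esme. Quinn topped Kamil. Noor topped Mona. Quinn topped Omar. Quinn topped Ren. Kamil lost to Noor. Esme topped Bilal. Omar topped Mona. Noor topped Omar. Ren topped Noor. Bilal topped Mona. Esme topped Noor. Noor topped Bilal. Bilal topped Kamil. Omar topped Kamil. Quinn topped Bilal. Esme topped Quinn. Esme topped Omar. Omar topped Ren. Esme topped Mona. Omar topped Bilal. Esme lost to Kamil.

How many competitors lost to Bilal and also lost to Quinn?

Bilal beat: Mona, Kamil.
Quinn beat: Ren, Noor, Bilal, Kamil, Omar.
Both beat: Kamil — 1.

1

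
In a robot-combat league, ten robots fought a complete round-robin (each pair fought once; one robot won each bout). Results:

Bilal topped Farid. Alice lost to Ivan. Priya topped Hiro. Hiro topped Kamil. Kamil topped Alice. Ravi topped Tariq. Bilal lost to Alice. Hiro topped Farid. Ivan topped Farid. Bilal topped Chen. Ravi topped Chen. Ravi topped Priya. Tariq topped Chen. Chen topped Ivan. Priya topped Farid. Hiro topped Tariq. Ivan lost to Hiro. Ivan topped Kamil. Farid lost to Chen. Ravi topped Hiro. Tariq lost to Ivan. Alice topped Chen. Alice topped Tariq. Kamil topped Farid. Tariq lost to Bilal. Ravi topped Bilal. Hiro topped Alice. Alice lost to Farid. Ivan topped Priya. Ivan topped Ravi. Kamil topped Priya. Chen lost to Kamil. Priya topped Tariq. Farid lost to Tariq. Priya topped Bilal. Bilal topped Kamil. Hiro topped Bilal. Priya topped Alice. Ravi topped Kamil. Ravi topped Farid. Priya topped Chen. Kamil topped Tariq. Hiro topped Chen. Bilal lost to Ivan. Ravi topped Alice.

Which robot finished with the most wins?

Ravi

Win totals: Bilal 4, Ravi 8, Hiro 7, Priya 6, Farid 1, Alice 3, Chen 2, Ivan 7, Tariq 2, Kamil 5.
Ravi leads with 8 wins (next highest: 7).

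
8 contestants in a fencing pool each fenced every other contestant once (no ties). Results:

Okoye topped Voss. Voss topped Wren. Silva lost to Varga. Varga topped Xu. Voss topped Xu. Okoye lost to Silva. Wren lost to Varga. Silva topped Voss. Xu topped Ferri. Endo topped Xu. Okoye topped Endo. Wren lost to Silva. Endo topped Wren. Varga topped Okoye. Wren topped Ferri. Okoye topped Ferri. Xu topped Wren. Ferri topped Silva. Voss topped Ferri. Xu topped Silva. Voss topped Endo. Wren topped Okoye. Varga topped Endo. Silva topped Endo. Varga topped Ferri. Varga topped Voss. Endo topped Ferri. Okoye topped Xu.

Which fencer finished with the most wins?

Varga

Win totals: Ferri 1, Endo 3, Silva 4, Varga 7, Okoye 4, Xu 3, Wren 2, Voss 4.
Varga leads with 7 wins (next highest: 4).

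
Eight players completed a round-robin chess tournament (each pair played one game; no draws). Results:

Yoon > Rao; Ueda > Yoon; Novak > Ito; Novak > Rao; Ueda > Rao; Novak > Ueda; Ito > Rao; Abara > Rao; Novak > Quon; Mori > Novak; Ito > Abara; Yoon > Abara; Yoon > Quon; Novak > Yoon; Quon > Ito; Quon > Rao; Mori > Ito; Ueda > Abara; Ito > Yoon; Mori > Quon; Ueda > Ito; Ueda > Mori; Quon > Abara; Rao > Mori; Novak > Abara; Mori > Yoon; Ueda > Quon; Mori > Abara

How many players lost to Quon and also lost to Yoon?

2

Quon beat: Ito, Abara, Rao.
Yoon beat: Quon, Abara, Rao.
Both beat: Abara, Rao — 2.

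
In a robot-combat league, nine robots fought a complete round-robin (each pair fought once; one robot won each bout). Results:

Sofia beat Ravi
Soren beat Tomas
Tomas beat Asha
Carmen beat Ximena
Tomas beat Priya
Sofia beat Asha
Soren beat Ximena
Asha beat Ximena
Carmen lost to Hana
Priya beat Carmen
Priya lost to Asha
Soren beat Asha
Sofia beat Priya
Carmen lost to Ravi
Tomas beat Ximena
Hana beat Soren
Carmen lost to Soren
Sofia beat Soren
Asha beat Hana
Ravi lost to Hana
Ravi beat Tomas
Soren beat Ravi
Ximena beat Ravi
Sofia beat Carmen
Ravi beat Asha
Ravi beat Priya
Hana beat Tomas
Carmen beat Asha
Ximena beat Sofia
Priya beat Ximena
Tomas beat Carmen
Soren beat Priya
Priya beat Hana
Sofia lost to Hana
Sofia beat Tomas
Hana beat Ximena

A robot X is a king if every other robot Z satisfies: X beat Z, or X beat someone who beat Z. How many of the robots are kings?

5

Carmen cannot reach Tomas, Soren in two steps.
Ravi cannot reach Soren, Sofia in two steps.
Tomas cannot reach Soren in two steps.
Priya reaches everyone (king).
Soren reaches everyone (king).
Ximena cannot reach Hana in two steps.
Sofia reaches everyone (king).
Asha reaches everyone (king).
Hana reaches everyone (king).
Kings: Priya, Soren, Sofia, Asha, Hana — 5.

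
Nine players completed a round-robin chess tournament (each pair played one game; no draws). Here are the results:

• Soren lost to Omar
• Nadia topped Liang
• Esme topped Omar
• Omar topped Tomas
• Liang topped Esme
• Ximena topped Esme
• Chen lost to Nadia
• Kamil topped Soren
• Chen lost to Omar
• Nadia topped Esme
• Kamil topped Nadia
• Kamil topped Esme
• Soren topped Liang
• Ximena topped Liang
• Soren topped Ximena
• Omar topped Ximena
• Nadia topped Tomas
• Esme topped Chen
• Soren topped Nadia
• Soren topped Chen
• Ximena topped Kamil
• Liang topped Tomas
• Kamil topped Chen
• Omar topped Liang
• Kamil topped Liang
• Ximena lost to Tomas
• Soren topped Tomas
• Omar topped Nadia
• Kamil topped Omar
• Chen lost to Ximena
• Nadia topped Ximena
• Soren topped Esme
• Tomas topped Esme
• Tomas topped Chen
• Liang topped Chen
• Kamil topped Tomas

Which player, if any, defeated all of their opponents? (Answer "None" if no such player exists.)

None

Highest win total is Kamil with 7 (out of 8 possible).
Kamil lost to Ximena, so no player went undefeated.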